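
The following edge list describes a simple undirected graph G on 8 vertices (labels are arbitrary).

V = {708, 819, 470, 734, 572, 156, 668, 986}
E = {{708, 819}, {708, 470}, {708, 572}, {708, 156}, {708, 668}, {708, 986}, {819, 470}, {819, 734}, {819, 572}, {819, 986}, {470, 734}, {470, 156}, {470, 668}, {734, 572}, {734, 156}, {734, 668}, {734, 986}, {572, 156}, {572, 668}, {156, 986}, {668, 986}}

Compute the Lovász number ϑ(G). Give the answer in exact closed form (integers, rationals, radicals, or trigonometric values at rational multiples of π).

3

N(819) = {708, 470, 734, 572, 986}, |N(819)| = 5.
N(572) = {708, 819, 734, 156, 668}, |N(572)| = 5.
Vertex 470 has 5 neighbors: 708, 819, 734, 156, 668.
Vertex 986 has 5 neighbors: 708, 819, 734, 156, 668.
G = K_{3,3,2}: α = 3 = χ(Ḡ), so ϑ = 3.
≈ 3.00000000 (to 8 d.p.).
Lovász sandwich 3 ≤ 3 ≤ 3: collapsed.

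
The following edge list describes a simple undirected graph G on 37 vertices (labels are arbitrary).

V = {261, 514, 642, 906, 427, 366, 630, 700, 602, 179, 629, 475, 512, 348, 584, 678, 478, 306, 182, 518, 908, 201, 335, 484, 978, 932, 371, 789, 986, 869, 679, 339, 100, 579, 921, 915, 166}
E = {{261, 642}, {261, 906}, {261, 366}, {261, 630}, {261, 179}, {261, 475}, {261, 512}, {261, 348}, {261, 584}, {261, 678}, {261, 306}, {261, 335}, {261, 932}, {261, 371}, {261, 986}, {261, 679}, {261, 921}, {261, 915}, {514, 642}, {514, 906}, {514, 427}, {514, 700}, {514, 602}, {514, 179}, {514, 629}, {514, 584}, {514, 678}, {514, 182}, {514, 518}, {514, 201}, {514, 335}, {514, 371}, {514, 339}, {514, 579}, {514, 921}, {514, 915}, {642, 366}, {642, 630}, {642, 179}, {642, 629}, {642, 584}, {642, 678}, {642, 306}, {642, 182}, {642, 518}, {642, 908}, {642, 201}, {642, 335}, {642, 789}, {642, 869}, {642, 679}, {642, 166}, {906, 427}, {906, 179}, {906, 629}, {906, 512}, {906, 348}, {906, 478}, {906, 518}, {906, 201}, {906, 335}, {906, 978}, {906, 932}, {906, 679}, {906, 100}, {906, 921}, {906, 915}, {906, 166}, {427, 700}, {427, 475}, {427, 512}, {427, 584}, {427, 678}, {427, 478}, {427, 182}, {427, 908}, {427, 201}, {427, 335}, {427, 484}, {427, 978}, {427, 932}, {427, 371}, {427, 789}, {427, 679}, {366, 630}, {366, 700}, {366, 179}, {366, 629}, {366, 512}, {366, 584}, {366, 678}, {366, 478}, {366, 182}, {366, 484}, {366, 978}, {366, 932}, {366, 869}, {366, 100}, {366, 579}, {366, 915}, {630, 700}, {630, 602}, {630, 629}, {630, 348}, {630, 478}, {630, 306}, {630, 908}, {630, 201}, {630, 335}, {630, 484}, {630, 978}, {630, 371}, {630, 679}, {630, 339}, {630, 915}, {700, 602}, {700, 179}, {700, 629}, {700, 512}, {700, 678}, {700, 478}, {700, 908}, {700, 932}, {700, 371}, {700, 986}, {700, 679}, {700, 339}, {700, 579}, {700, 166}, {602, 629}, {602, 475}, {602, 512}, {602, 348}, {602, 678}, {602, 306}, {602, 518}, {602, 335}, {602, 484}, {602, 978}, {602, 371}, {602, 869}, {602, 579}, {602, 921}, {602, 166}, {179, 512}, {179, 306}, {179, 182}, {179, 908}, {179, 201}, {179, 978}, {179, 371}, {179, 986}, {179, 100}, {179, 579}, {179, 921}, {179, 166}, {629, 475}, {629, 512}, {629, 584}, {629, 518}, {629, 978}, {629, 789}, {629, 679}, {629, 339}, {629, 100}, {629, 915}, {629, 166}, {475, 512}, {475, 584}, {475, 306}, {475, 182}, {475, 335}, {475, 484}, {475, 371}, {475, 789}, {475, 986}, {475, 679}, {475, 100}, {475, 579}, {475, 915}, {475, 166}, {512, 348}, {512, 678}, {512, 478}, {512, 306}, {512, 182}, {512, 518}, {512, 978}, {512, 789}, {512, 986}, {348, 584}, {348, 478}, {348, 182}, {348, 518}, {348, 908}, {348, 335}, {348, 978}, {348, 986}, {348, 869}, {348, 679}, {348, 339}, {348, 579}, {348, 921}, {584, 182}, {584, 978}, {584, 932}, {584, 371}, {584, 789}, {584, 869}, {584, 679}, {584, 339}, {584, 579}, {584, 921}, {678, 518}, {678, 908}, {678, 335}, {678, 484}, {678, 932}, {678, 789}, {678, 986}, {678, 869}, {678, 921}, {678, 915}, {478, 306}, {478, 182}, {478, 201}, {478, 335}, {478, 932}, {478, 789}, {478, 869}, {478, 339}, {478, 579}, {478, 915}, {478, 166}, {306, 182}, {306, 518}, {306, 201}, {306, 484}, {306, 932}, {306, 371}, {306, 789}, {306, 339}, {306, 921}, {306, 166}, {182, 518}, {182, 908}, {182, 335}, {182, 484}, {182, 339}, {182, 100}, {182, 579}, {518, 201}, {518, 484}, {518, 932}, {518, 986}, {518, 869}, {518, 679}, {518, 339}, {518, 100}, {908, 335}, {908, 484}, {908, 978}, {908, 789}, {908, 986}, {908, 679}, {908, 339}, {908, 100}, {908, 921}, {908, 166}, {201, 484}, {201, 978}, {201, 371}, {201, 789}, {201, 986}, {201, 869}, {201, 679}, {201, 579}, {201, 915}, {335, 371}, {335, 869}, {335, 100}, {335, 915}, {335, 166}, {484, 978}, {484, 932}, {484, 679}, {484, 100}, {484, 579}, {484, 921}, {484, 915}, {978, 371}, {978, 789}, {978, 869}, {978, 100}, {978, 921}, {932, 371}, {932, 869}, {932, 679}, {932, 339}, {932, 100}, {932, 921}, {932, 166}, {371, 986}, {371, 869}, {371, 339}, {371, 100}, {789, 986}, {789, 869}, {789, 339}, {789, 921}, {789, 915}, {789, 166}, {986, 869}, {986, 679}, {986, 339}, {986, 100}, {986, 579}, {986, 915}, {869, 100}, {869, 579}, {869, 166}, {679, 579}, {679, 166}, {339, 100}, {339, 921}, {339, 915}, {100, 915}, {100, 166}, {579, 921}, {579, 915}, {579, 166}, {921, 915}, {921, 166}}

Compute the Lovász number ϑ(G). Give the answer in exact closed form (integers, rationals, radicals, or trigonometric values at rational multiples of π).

sqrt(37)

deg(484) = 18; N(484) = {427, 366, 630, 602, 475, 678, 306, 182, 518, 908, 201, 978, 932, 679, 100, 579, 921, 915}.
N(427) = {514, 906, 700, 475, 512, 584, 678, 478, 182, 908, 201, 335, 484, 978, 932, 371, 789, 679}, |N(427)| = 18.
deg(679) = 18; N(679) = {261, 642, 906, 427, 630, 700, 629, 475, 348, 584, 518, 908, 201, 484, 932, 986, 579, 166}.
deg(512) = 18; N(512) = {261, 906, 427, 366, 700, 602, 179, 629, 475, 348, 678, 478, 306, 182, 518, 978, 789, 986}.
18-regular, N=37; strongly regular (37,18,8,9).
spec(A) ≈ [18.0, 2.5414, -3.5414] (distinct, 4 d.p.).
With N=37: ϑ(G) = 37·(-(-sqrt(37)/2 - 1/2))/(18−(-sqrt(37)/2 - 1/2)) = sqrt(37).
ϑ(G) ≈ 6.082762530.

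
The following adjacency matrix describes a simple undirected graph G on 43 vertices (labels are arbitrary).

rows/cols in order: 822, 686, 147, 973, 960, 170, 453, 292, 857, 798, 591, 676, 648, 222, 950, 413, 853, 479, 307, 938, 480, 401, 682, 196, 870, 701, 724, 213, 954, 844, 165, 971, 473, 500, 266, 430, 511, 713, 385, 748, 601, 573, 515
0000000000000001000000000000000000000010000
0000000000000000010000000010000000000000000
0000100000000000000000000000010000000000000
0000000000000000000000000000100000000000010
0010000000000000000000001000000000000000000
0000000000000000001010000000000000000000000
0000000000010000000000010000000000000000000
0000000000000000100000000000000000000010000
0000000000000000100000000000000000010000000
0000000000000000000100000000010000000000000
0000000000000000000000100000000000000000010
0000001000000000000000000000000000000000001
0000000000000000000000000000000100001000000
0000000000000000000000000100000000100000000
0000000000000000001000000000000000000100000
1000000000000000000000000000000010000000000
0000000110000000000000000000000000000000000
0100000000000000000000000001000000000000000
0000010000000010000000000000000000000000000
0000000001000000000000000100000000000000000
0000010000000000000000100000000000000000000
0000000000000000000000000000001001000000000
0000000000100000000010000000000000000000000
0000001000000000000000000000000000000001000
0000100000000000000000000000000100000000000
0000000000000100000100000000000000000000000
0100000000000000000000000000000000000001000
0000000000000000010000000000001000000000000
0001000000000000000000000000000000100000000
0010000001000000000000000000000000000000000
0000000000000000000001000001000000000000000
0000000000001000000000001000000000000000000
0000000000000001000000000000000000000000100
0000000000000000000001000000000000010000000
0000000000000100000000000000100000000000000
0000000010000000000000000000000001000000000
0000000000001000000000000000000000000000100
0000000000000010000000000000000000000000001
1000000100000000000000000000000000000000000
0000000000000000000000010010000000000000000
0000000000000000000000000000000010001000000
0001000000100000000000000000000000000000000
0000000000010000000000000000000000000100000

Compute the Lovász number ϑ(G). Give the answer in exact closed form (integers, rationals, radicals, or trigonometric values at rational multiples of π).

Vertex 385 has 2 neighbors: 822, 292.
Vertex 954 has 2 neighbors: 973, 266.
Vertex 686 has 2 neighbors: 479, 724.
deg(601) = 2; N(601) = {473, 511}.
Every vertex has degree 2 (N=43); the odd cycle C_{43}.
spec(A) ≈ [2.0, 1.979, 1.915, 1.811, 1.668, 1.49, 1.279, 1.042, 0.782, 0.506, 0.219, -0.073, -0.363, -0.646, -0.914, -1.164, -1.388, -1.583, -1.744, -1.868, -1.952, -1.995] (distinct, 3 d.p.).
λ_max=2, λ_min=-2*cos(pi/43); ϑ = −43·λ_min/(λ_max−λ_min) = 43*cos(pi/43)/(cos(pi/43) + 1).
≈ 21.4713 (to 4 d.p.).
Check 21 ≤ 43*cos(pi/43)/(cos(pi/43) + 1) ≤ 22: both strict.

43*cos(pi/43)/(cos(pi/43) + 1)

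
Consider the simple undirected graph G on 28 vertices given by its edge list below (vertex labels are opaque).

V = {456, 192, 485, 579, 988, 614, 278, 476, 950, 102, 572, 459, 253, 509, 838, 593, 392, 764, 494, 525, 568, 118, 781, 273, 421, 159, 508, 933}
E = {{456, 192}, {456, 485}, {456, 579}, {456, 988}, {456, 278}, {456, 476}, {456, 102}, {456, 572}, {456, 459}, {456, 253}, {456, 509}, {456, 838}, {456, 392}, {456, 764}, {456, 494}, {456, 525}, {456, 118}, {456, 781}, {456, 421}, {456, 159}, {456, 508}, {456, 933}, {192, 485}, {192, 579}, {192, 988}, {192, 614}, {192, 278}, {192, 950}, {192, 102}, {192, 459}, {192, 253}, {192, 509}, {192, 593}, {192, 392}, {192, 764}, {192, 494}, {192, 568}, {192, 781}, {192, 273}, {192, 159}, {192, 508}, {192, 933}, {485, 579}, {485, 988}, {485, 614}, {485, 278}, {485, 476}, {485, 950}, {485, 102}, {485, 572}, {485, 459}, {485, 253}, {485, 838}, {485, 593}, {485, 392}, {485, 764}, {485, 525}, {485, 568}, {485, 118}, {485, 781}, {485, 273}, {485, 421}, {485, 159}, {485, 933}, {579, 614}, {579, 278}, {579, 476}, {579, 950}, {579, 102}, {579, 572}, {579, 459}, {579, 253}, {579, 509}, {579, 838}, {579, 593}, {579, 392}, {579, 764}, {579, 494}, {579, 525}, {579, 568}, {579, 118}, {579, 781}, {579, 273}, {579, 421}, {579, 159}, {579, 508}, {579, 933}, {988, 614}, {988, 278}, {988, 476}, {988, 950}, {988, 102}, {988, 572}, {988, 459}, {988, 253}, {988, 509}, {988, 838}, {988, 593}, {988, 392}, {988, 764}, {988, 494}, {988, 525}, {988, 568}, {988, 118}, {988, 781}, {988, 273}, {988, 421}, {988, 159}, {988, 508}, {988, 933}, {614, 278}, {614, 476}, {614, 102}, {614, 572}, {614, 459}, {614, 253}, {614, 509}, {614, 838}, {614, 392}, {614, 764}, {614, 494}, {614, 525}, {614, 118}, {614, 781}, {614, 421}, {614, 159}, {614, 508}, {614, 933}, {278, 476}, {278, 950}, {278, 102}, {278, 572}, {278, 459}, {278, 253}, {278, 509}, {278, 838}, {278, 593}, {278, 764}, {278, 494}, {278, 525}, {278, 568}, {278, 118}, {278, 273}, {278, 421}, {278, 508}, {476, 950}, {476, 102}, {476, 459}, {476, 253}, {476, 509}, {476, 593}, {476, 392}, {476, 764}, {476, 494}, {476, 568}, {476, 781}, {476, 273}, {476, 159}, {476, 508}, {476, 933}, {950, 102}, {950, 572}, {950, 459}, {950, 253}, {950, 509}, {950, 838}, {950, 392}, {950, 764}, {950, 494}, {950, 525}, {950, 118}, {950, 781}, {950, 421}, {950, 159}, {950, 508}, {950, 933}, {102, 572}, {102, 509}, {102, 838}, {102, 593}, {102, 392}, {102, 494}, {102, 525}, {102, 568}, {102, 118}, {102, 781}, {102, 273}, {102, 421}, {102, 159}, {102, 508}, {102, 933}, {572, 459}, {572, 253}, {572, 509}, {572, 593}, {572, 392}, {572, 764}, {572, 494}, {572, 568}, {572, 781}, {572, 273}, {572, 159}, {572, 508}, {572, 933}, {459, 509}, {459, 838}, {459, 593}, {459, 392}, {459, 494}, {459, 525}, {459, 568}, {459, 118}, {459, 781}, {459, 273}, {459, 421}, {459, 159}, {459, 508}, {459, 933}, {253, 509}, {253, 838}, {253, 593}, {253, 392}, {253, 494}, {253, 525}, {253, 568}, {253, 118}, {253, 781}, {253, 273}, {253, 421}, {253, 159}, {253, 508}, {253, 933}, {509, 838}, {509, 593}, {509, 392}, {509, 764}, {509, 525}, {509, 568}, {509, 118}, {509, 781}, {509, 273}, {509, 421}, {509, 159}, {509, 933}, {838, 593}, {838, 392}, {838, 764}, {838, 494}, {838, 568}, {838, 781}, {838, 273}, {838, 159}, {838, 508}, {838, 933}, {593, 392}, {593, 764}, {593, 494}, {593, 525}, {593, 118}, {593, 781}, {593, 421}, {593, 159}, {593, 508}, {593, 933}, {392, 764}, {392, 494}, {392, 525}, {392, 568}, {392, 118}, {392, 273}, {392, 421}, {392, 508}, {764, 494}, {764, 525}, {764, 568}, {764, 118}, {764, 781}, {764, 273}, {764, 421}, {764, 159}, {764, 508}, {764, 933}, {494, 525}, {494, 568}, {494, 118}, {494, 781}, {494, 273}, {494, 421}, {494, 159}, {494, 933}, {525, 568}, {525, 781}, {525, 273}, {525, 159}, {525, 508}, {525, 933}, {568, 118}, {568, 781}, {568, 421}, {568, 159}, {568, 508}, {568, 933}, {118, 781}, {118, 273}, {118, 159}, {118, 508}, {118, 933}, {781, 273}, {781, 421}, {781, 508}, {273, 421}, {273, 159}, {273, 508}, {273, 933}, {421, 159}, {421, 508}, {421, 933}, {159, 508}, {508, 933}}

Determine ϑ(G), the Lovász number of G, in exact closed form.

N(421) = {456, 485, 579, 988, 614, 278, 950, 102, 459, 253, 509, 593, 392, 764, 494, 568, 781, 273, 159, 508, 933}, |N(421)| = 21.
Vertex 456 has 22 neighbors: 192, 485, 579, 988, 278, 476, 102, 572, 459, 253, 509, 838, 392, 764, 494, 525, 118, 781, 421, 159, 508, 933.
N(781) = {456, 192, 485, 579, 988, 614, 476, 950, 102, 572, 459, 253, 509, 838, 593, 764, 494, 525, 568, 118, 273, 421, 508}, |N(781)| = 23.
N(933) = {456, 192, 485, 579, 988, 614, 476, 950, 102, 572, 459, 253, 509, 838, 593, 764, 494, 525, 568, 118, 273, 421, 508}, |N(933)| = 23.
K_{7,6,5,4,4,2} (perfect); ϑ(G) = α(G) = max{7,6,5,4,4,2} = 7.
≈ 7.000000 (to 6 d.p.).
α=7, χ(Ḡ)=7; ϑ=7 lies between (collapsed).

7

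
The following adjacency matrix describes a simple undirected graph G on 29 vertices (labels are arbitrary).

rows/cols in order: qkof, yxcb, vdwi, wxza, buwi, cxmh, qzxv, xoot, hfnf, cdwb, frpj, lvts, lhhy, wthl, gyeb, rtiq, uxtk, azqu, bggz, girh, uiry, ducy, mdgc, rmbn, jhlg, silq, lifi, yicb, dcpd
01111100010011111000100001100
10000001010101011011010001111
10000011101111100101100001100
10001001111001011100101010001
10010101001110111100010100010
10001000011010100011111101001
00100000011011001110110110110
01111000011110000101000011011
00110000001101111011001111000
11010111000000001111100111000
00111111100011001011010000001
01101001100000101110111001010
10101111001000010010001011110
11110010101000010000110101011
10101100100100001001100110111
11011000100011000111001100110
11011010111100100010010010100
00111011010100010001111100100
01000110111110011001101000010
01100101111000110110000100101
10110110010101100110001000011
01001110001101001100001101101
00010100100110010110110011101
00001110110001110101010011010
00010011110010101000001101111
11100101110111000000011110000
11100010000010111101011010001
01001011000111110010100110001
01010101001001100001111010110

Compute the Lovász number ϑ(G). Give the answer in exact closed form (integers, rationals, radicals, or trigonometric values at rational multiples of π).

sqrt(29)

N(silq) = {qkof, yxcb, vdwi, cxmh, xoot, hfnf, cdwb, lvts, lhhy, wthl, ducy, mdgc, rmbn, jhlg}, |N(silq)| = 14.
Vertex hfnf has 14 neighbors: vdwi, wxza, frpj, lvts, wthl, gyeb, rtiq, uxtk, bggz, girh, mdgc, rmbn, jhlg, silq.
N(girh) = {yxcb, vdwi, cxmh, xoot, hfnf, cdwb, frpj, gyeb, rtiq, azqu, bggz, rmbn, lifi, dcpd}, |N(girh)| = 14.
deg(qkof) = 14; N(qkof) = {yxcb, vdwi, wxza, buwi, cxmh, cdwb, lhhy, wthl, gyeb, rtiq, uxtk, uiry, silq, lifi}.
14-regular, N=29; SR(29,14,6,7) — a Paley graph.
spec(A) ≈ [14.0, 2.1926, -3.1926] (distinct, 4 d.p.).
With N=29: ϑ(G) = 29·(-(-sqrt(29)/2 - 1/2))/(14−(-sqrt(29)/2 - 1/2)) = sqrt(29).
= 5.3851648… (decimal).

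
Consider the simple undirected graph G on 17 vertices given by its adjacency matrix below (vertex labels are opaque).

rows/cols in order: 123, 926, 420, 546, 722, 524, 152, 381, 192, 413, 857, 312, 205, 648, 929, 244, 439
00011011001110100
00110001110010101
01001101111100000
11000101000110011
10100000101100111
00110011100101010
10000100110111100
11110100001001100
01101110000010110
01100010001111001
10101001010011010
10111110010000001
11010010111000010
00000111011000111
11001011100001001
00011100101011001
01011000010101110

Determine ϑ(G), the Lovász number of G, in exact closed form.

deg(381) = 8; N(381) = {123, 926, 420, 546, 524, 857, 648, 929}.
N(413) = {926, 420, 152, 857, 312, 205, 648, 439}, |N(413)| = 8.
deg(312) = 8; N(312) = {123, 420, 546, 722, 524, 152, 413, 439}.
N(439) = {926, 546, 722, 413, 312, 648, 929, 244}, |N(439)| = 8.
Regular of degree 8 on 17 vertices: SR(17,8,3,4) — a Paley graph.
The 3 distinct eigenvalues: [8.0, 1.561553, -2.561553].
λ_max=8, λ_min=-sqrt(17)/2 - 1/2; ϑ = −17·λ_min/(λ_max−λ_min) = sqrt(17).
Numerically 4.123105626.

sqrt(17)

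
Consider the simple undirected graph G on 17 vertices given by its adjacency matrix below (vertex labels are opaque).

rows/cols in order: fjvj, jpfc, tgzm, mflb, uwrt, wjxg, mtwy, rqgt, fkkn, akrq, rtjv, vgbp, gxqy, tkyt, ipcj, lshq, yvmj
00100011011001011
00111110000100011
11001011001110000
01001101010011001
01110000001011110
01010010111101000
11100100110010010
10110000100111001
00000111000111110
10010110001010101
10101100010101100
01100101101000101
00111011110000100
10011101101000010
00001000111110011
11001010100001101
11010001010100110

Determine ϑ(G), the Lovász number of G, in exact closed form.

deg(jpfc) = 8; N(jpfc) = {tgzm, mflb, uwrt, wjxg, mtwy, vgbp, lshq, yvmj}.
deg(ipcj) = 8; N(ipcj) = {uwrt, fkkn, akrq, rtjv, vgbp, gxqy, lshq, yvmj}.
deg(tkyt) = 8; N(tkyt) = {fjvj, mflb, uwrt, wjxg, rqgt, fkkn, rtjv, lshq}.
Vertex gxqy has 8 neighbors: tgzm, mflb, uwrt, mtwy, rqgt, fkkn, akrq, ipcj.
deg(v) = 8 for all v (|V|=17); Paley(17): SR with (k,λ,μ)=(8,3,4).
The 3 distinct eigenvalues: [8.0, 1.5616, -2.5616].
ϑ = −N·λ_min/(λ_max−λ_min) = −17·(-sqrt(17)/2 - 1/2)/(8−(-sqrt(17)/2 - 1/2)) = sqrt(17).
≈ 4.1231056 (to 7 d.p.).

sqrt(17)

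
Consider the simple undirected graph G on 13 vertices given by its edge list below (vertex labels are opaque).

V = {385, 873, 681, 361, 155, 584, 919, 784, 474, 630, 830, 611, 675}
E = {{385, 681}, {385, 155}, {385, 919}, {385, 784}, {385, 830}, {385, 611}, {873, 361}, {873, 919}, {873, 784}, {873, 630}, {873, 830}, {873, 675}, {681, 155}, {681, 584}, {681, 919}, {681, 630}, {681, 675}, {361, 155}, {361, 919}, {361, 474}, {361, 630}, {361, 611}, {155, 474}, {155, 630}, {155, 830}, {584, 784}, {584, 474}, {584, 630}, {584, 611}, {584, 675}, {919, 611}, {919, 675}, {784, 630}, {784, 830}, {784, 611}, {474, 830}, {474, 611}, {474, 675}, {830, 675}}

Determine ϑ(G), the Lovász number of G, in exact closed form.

sqrt(13)

N(474) = {361, 155, 584, 830, 611, 675}, |N(474)| = 6.
deg(584) = 6; N(584) = {681, 784, 474, 630, 611, 675}.
deg(630) = 6; N(630) = {873, 681, 361, 155, 584, 784}.
deg(681) = 6; N(681) = {385, 155, 584, 919, 630, 675}.
13-vertex 6-regular graph: SR(13,6,2,3) — a Paley graph.
Distinct eigenvalues (to 5 d.p.): [6.0, 1.30278, -2.30278].
λ_max=6, λ_min=-sqrt(13)/2 - 1/2; ϑ = −13·λ_min/(λ_max−λ_min) = sqrt(13).
≈ 3.60555128 (to 8 d.p.).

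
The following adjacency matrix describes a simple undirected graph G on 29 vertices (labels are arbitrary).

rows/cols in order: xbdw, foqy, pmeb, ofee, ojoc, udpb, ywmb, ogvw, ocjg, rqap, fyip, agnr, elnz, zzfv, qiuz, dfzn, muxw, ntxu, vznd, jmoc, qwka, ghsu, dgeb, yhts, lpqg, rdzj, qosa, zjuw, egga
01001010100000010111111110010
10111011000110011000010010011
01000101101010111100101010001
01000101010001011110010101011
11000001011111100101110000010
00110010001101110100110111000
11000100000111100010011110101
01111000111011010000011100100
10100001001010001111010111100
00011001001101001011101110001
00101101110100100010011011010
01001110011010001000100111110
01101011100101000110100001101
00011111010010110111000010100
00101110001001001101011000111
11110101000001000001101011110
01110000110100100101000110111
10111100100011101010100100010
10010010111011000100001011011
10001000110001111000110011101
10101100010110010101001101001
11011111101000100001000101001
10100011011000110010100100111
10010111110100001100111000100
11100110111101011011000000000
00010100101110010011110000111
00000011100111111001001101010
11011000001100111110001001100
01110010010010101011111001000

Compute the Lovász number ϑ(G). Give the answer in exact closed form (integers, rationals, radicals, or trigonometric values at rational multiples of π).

sqrt(29)

Vertex zzfv has 14 neighbors: ofee, ojoc, udpb, ywmb, ogvw, rqap, elnz, qiuz, dfzn, ntxu, vznd, jmoc, lpqg, qosa.
Vertex vznd has 14 neighbors: xbdw, ofee, ywmb, ocjg, rqap, fyip, elnz, zzfv, ntxu, dgeb, lpqg, rdzj, zjuw, egga.
deg(dfzn) = 14; N(dfzn) = {xbdw, foqy, pmeb, ofee, udpb, ogvw, zzfv, jmoc, qwka, dgeb, lpqg, rdzj, qosa, zjuw}.
N(ofee) = {foqy, udpb, ogvw, rqap, zzfv, dfzn, muxw, ntxu, vznd, ghsu, yhts, rdzj, zjuw, egga}, |N(ofee)| = 14.
G on 29 vertices is 14-regular; SR(29,14,6,7) — a Paley graph.
A has 3 distinct eigenvalues ≈ [14.0, 2.19258, -3.19258].
ϑ = −N·λ_min/(λ_max−λ_min) = −29·(-sqrt(29)/2 - 1/2)/(14−(-sqrt(29)/2 - 1/2)) = sqrt(29).
≈ 5.3852 (to 4 d.p.).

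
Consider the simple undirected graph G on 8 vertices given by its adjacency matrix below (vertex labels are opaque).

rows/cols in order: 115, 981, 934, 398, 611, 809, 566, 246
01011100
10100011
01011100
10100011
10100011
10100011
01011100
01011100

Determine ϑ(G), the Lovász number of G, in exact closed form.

4

deg(115) = 4; N(115) = {981, 398, 611, 809}.
N(981) = {115, 934, 566, 246}, |N(981)| = 4.
deg(566) = 4; N(566) = {981, 398, 611, 809}.
N(398) = {115, 934, 566, 246}, |N(398)| = 4.
K_{4,4} (perfect); ϑ(G) = α(G) = max{4,4} = 4.
≈ 4.00000000 (to 8 d.p.).
Check 4 ≤ 4 ≤ 4: collapsed.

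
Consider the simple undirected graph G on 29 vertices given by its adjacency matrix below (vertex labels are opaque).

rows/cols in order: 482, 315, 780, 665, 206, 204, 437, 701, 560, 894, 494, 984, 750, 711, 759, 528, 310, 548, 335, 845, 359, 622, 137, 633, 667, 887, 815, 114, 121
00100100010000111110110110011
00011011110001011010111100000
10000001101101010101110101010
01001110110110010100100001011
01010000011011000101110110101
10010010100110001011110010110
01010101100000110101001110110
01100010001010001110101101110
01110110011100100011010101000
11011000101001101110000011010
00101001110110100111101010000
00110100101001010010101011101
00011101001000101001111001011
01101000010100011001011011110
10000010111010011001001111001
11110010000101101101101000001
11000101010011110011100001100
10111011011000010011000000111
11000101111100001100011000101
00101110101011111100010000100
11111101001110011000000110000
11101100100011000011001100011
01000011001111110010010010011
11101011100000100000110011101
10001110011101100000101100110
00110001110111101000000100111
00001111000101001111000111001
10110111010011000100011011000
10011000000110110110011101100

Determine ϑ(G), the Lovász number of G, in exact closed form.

Vertex 845 has 14 neighbors: 780, 206, 204, 437, 560, 494, 750, 711, 759, 528, 310, 548, 622, 815.
deg(137) = 14; N(137) = {315, 437, 701, 494, 984, 750, 711, 759, 528, 335, 622, 667, 114, 121}.
deg(894) = 14; N(894) = {482, 315, 665, 206, 560, 494, 711, 759, 310, 548, 335, 667, 887, 114}.
N(667) = {482, 206, 204, 437, 894, 494, 984, 711, 759, 359, 137, 633, 815, 114}, |N(667)| = 14.
G on 29 vertices is 14-regular; SR(29,14,6,7) — a Paley graph.
spec(A) ≈ [14.0, 2.193, -3.193] (distinct, 3 d.p.).
ϑ = −N·λ_min/(λ_max−λ_min) = −29·(-sqrt(29)/2 - 1/2)/(14−(-sqrt(29)/2 - 1/2)) = sqrt(29).
Numerically 5.385164807.

sqrt(29)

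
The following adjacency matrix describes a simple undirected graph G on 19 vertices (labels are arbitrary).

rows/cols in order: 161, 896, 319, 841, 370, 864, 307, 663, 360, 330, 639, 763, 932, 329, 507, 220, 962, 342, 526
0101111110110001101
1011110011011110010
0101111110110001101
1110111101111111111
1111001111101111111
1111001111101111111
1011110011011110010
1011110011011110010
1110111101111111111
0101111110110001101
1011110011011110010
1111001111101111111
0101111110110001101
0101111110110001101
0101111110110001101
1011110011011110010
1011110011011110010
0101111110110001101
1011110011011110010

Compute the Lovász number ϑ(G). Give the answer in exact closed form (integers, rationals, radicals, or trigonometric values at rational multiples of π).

N(161) = {896, 841, 370, 864, 307, 663, 360, 639, 763, 220, 962, 526}, |N(161)| = 12.
deg(329) = 12; N(329) = {896, 841, 370, 864, 307, 663, 360, 639, 763, 220, 962, 526}.
Vertex 319 has 12 neighbors: 896, 841, 370, 864, 307, 663, 360, 639, 763, 220, 962, 526.
N(763) = {161, 896, 319, 841, 307, 663, 360, 330, 639, 932, 329, 507, 220, 962, 342, 526}, |N(763)| = 16.
Complete 4-partite, parts [7, 7, 3, 2]: perfect, ϑ = α = 7.
= 7.000000000… (decimal).
Check 7 ≤ 7 ≤ 7: collapsed.

7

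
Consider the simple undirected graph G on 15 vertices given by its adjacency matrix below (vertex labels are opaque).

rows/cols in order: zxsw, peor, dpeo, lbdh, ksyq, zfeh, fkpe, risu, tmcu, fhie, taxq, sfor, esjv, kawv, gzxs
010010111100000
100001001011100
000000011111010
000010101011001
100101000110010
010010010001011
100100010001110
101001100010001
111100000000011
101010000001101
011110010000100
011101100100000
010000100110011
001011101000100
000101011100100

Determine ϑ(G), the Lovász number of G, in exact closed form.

5

deg(tmcu) = 6; N(tmcu) = {zxsw, peor, dpeo, lbdh, kawv, gzxs}.
Vertex taxq has 6 neighbors: peor, dpeo, lbdh, ksyq, risu, esjv.
Vertex peor has 6 neighbors: zxsw, zfeh, tmcu, taxq, sfor, esjv.
N(sfor) = {peor, dpeo, lbdh, zfeh, fkpe, fhie}, |N(sfor)| = 6.
6-regular, N=15; Kneser K(6,2) on C(6,2)=15 vertices.
A has 3 distinct eigenvalues ≈ [6.0, 1.0, -3.0].
ϑ = −N·λ_min/(λ_max−λ_min) = −15·(-3)/(6−(-3)) = 5.
ϑ(G) ≈ 5.00000.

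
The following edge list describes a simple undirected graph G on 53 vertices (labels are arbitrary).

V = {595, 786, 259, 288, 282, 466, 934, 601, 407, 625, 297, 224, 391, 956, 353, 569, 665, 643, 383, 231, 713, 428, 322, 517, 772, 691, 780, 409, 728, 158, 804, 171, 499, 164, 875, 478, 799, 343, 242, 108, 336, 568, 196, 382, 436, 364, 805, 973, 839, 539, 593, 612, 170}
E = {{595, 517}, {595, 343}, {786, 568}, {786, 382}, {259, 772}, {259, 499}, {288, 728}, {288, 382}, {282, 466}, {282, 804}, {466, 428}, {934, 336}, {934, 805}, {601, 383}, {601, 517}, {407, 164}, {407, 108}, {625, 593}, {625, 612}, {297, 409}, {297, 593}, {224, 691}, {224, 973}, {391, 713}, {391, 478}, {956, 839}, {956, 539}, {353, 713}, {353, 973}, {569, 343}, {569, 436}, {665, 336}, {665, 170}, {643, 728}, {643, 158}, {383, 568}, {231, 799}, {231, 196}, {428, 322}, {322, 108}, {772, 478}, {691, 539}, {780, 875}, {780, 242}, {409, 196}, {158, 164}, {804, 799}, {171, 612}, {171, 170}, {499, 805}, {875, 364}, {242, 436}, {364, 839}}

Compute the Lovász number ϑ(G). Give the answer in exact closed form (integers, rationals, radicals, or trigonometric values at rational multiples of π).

53*cos(pi/53)/(cos(pi/53) + 1)

deg(322) = 2; N(322) = {428, 108}.
deg(875) = 2; N(875) = {780, 364}.
N(539) = {956, 691}, |N(539)| = 2.
N(466) = {282, 428}, |N(466)| = 2.
2-regular, N=53; this is C_{53}, the 53-cycle.
Distinct eigenvalues (to 6 d.p.): [2.0, 1.985962, 1.944046, 1.874839, 1.779314, 1.658811, 1.515022, 1.349966, 1.165959, 0.965584, 0.751655, 0.527174, 0.295293, 0.059267, -0.177592, -0.411957, -0.64054, -0.86013, -1.067647, -1.260176, -1.435015, -1.589709, -1.722087, -1.830291, -1.912802, -1.968461, -1.996487].
With N=53: ϑ(G) = 53·(-(-1)*2*cos(pi/53))/(2−(-2*cos(pi/53))) = 53*cos(pi/53)/(cos(pi/53) + 1).
ϑ(G) ≈ 26.476709.
Sandwich: α(G)=26 ≤ ϑ(G)=53*cos(pi/53)/(cos(pi/53) + 1) ≤ χ(Ḡ)=27 (both strict).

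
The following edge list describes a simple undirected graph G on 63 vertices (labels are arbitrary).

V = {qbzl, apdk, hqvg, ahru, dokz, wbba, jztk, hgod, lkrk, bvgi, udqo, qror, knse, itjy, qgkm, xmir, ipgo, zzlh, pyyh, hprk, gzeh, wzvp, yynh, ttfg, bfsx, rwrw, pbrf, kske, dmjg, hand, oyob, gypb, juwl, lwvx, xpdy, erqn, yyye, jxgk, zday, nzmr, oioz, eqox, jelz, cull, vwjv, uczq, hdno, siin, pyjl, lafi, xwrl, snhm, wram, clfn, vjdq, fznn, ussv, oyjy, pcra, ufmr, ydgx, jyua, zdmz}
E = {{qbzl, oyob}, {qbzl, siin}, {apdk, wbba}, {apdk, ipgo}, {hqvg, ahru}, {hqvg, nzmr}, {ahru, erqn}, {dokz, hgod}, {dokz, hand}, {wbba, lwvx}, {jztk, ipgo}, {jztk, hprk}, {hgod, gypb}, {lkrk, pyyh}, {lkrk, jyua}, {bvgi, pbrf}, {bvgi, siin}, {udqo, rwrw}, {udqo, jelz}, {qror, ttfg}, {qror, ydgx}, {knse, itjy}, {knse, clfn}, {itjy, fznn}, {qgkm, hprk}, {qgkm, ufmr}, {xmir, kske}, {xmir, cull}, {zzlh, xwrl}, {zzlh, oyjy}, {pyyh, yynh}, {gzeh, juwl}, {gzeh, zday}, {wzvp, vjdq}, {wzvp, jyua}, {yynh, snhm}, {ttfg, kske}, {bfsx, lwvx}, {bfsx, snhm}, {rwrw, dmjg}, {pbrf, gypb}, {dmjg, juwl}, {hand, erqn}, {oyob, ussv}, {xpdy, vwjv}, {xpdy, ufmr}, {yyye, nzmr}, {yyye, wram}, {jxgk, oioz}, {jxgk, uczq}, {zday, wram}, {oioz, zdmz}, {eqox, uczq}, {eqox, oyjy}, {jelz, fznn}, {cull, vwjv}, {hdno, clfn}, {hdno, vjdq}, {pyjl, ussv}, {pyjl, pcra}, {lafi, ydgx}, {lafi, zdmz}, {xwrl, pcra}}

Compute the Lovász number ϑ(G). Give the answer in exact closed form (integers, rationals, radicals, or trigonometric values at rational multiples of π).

63*cos(pi/63)/(cos(pi/63) + 1)

Vertex udqo has 2 neighbors: rwrw, jelz.
deg(eqox) = 2; N(eqox) = {uczq, oyjy}.
Vertex lwvx has 2 neighbors: wbba, bfsx.
Vertex hand has 2 neighbors: dokz, erqn.
G on 63 vertices is 2-regular; a single 63-cycle (edge-transitive).
spec(A) ≈ [2.0, 1.9901, 1.9603, 1.9111, 1.843, 1.7564, 1.6525, 1.5321, 1.3965, 1.247, 1.0851, 0.9124, 0.7307, 0.5417, 0.3473, 0.1495, -0.0499, -0.2487, -0.445, -0.637, -0.8226, -1.0, -1.1675, -1.3234, -1.4661, -1.5943, -1.7066, -1.8019, -1.8794, -1.9382, -1.9777, -1.9975] (distinct, 4 d.p.).
−63·(-2*cos(pi/63)) / ((2)−(-2*cos(pi/63))) = 63*cos(pi/63)/(cos(pi/63) + 1) = ϑ(G).
= 31.48040933… (decimal).
Check 31 ≤ 63*cos(pi/63)/(cos(pi/63) + 1) ≤ 32: both strict.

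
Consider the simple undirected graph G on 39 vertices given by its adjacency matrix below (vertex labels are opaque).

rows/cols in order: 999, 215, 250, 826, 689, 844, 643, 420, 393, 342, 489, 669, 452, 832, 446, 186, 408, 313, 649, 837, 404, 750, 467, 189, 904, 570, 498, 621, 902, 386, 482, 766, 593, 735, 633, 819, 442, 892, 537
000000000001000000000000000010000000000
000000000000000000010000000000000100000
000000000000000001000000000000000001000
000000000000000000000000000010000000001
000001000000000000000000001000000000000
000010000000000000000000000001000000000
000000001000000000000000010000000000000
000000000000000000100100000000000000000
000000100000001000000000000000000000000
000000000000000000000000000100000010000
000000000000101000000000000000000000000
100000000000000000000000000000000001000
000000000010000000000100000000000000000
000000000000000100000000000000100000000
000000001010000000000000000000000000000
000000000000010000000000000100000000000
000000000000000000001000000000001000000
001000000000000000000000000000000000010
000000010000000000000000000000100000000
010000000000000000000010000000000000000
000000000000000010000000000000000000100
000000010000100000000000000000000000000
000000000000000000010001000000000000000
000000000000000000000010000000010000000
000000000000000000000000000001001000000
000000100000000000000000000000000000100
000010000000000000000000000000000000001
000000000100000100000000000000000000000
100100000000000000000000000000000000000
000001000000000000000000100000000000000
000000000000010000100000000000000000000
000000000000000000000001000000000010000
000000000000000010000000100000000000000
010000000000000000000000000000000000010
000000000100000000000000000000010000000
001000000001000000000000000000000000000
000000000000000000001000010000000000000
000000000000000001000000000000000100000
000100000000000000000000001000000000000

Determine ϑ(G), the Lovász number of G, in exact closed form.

39*cos(pi/39)/(cos(pi/39) + 1)

deg(186) = 2; N(186) = {832, 621}.
N(404) = {408, 442}, |N(404)| = 2.
deg(999) = 2; N(999) = {669, 902}.
N(420) = {649, 750}, |N(420)| = 2.
deg(v) = 2 for all v (|V|=39); the odd cycle C_{39}.
The 20 distinct eigenvalues: [2.0, 1.974101, 1.897073, 1.770912, 1.598886, 1.385449, 1.136129, 0.857385, 0.556435, 0.241073, -0.080532, -0.400051, -0.70921, -1.0, -1.264891, -1.497021, -1.69038, -1.839959, -1.941884, -1.993515].
With N=39: ϑ(G) = 39·(-(-1)*2*cos(pi/39))/(2−(-2*cos(pi/39))) = 39*cos(pi/39)/(cos(pi/39) + 1).
Numerically 19.468332.
19 ≤ 39*cos(pi/39)/(cos(pi/39) + 1) ≤ 20: both strict.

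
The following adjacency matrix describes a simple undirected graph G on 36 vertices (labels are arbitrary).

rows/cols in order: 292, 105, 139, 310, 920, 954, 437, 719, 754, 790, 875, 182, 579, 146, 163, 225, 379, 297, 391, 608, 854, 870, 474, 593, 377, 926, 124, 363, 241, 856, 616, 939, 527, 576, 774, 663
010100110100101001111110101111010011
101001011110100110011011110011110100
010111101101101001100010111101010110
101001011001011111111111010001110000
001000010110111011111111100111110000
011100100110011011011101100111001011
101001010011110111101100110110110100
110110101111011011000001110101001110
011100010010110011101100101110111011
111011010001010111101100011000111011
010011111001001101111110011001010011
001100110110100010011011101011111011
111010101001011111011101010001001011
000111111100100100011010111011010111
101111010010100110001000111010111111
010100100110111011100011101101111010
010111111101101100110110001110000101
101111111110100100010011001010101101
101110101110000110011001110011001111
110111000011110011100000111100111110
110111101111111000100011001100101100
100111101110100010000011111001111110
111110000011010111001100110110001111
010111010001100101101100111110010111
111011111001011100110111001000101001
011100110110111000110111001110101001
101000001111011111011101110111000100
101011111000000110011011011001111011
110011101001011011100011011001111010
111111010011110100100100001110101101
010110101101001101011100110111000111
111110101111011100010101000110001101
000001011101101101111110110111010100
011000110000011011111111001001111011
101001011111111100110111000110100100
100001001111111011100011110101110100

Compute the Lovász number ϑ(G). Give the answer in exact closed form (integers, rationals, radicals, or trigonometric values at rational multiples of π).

8

N(139) = {105, 310, 920, 954, 437, 754, 790, 182, 579, 163, 297, 391, 474, 377, 926, 124, 363, 856, 939, 576, 774}, |N(139)| = 21.
N(854) = {292, 105, 310, 920, 954, 437, 754, 790, 875, 182, 579, 146, 163, 391, 474, 593, 124, 363, 616, 527, 576}, |N(854)| = 21.
Vertex 292 has 21 neighbors: 105, 310, 437, 719, 790, 579, 163, 297, 391, 608, 854, 870, 474, 377, 124, 363, 241, 856, 939, 774, 663.
deg(856) = 21; N(856) = {292, 105, 139, 310, 920, 954, 719, 875, 182, 579, 146, 225, 391, 870, 124, 363, 241, 616, 527, 576, 663}.
G on 36 vertices is 21-regular; this is K(9,2), the Kneser graph.
Distinct eigenvalues (to 6 d.p.): [21.0, 1.0, -6.0].
ϑ = −N·λ_min/(λ_max−λ_min) = −36·(-6)/(21−(-6)) = 8.
≈ 8.0000000 (to 7 d.p.).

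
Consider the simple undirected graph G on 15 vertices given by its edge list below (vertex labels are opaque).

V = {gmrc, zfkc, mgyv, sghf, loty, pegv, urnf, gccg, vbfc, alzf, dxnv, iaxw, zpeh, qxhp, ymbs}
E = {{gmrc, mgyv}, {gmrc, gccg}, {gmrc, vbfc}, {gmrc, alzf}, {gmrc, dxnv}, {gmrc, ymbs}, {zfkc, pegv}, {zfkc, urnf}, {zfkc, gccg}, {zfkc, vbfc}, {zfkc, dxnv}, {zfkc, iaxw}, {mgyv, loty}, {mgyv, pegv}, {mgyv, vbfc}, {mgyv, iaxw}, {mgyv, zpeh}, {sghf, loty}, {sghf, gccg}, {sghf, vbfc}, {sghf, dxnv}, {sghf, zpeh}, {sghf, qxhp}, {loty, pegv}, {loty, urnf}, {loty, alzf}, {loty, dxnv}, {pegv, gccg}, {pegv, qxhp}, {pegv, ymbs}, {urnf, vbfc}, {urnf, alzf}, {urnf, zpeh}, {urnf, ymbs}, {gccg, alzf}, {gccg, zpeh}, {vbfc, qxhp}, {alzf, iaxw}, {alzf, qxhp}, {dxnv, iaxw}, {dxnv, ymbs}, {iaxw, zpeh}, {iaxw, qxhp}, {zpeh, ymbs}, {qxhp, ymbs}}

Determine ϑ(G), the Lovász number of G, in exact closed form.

deg(zfkc) = 6; N(zfkc) = {pegv, urnf, gccg, vbfc, dxnv, iaxw}.
N(sghf) = {loty, gccg, vbfc, dxnv, zpeh, qxhp}, |N(sghf)| = 6.
N(mgyv) = {gmrc, loty, pegv, vbfc, iaxw, zpeh}, |N(mgyv)| = 6.
N(vbfc) = {gmrc, zfkc, mgyv, sghf, urnf, qxhp}, |N(vbfc)| = 6.
Every vertex has degree 6 (N=15); Kneser K(6,2) on C(6,2)=15 vertices.
The 3 distinct eigenvalues: [6.0, 1.0, -3.0].
With N=15: ϑ(G) = 15·(-1*(-3))/(6−(-3)) = 5.
= 5.0000… (decimal).

5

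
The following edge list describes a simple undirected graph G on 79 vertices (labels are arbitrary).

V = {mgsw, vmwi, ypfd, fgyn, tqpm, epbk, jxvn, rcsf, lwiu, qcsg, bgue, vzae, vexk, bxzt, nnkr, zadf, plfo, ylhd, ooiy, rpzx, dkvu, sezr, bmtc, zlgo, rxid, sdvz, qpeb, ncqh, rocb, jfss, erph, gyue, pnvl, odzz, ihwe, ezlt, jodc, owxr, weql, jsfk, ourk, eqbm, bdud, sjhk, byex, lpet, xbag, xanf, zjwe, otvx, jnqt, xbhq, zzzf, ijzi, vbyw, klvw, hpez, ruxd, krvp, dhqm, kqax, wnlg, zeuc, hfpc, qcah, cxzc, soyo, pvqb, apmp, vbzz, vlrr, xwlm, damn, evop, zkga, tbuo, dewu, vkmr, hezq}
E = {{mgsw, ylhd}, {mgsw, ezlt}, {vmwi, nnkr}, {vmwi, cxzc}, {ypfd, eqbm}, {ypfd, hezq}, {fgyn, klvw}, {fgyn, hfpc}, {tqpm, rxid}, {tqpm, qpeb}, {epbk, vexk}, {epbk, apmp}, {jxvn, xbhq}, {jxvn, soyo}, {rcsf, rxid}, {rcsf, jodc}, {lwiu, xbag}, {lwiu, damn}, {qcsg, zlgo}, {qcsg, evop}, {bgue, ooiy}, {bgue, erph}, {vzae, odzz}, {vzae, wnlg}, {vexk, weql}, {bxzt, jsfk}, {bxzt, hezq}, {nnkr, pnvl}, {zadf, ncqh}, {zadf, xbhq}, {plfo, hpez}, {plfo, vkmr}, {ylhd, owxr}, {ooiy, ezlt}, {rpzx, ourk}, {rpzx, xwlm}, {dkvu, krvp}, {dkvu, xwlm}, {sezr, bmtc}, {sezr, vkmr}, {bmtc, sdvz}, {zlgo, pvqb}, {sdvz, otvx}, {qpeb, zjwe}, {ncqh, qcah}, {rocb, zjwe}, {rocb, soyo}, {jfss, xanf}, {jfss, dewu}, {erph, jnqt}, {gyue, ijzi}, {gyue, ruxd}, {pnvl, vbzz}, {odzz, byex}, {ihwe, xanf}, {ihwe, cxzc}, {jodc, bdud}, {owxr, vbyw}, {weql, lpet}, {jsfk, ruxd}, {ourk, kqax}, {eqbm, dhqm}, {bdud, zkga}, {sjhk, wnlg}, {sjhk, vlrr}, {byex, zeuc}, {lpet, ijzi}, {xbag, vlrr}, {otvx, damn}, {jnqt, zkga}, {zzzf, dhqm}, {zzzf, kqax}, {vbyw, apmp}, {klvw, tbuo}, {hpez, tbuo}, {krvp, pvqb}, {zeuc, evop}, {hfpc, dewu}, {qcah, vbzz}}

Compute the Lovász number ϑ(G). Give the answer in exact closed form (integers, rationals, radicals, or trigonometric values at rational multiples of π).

79*cos(pi/79)/(cos(pi/79) + 1)

N(kqax) = {ourk, zzzf}, |N(kqax)| = 2.
deg(ourk) = 2; N(ourk) = {rpzx, kqax}.
deg(plfo) = 2; N(plfo) = {hpez, vkmr}.
deg(qcsg) = 2; N(qcsg) = {zlgo, evop}.
Every vertex has degree 2 (N=79); connected 2-regular on 79 ⇒ C_{79}.
A has 40 distinct eigenvalues ≈ [2.0, 1.99368, 1.97475, 1.94334, 1.89964, 1.84393, 1.77657, 1.69797, 1.60863, 1.50913, 1.40008, 1.28219, 1.15618, 1.02287, 0.88309, 0.73773, 0.5877, 0.43396, 0.27747, 0.11923, -0.03976, -0.19851, -0.356, -0.51123, -0.66324, -0.81105, -0.95374, -1.09039, -1.22015, -1.3422, -1.45576, -1.56011, -1.65461, -1.73864, -1.81168, -1.87327, -1.92301, -1.96059, -1.98578, -1.99842].
λ_max=2, λ_min=-2*cos(pi/79); ϑ = −79·λ_min/(λ_max−λ_min) = 79*cos(pi/79)/(cos(pi/79) + 1).
≈ 39.48437942 (to 8 d.p.).
Lovász sandwich 39 ≤ 79*cos(pi/79)/(cos(pi/79) + 1) ≤ 40: both strict.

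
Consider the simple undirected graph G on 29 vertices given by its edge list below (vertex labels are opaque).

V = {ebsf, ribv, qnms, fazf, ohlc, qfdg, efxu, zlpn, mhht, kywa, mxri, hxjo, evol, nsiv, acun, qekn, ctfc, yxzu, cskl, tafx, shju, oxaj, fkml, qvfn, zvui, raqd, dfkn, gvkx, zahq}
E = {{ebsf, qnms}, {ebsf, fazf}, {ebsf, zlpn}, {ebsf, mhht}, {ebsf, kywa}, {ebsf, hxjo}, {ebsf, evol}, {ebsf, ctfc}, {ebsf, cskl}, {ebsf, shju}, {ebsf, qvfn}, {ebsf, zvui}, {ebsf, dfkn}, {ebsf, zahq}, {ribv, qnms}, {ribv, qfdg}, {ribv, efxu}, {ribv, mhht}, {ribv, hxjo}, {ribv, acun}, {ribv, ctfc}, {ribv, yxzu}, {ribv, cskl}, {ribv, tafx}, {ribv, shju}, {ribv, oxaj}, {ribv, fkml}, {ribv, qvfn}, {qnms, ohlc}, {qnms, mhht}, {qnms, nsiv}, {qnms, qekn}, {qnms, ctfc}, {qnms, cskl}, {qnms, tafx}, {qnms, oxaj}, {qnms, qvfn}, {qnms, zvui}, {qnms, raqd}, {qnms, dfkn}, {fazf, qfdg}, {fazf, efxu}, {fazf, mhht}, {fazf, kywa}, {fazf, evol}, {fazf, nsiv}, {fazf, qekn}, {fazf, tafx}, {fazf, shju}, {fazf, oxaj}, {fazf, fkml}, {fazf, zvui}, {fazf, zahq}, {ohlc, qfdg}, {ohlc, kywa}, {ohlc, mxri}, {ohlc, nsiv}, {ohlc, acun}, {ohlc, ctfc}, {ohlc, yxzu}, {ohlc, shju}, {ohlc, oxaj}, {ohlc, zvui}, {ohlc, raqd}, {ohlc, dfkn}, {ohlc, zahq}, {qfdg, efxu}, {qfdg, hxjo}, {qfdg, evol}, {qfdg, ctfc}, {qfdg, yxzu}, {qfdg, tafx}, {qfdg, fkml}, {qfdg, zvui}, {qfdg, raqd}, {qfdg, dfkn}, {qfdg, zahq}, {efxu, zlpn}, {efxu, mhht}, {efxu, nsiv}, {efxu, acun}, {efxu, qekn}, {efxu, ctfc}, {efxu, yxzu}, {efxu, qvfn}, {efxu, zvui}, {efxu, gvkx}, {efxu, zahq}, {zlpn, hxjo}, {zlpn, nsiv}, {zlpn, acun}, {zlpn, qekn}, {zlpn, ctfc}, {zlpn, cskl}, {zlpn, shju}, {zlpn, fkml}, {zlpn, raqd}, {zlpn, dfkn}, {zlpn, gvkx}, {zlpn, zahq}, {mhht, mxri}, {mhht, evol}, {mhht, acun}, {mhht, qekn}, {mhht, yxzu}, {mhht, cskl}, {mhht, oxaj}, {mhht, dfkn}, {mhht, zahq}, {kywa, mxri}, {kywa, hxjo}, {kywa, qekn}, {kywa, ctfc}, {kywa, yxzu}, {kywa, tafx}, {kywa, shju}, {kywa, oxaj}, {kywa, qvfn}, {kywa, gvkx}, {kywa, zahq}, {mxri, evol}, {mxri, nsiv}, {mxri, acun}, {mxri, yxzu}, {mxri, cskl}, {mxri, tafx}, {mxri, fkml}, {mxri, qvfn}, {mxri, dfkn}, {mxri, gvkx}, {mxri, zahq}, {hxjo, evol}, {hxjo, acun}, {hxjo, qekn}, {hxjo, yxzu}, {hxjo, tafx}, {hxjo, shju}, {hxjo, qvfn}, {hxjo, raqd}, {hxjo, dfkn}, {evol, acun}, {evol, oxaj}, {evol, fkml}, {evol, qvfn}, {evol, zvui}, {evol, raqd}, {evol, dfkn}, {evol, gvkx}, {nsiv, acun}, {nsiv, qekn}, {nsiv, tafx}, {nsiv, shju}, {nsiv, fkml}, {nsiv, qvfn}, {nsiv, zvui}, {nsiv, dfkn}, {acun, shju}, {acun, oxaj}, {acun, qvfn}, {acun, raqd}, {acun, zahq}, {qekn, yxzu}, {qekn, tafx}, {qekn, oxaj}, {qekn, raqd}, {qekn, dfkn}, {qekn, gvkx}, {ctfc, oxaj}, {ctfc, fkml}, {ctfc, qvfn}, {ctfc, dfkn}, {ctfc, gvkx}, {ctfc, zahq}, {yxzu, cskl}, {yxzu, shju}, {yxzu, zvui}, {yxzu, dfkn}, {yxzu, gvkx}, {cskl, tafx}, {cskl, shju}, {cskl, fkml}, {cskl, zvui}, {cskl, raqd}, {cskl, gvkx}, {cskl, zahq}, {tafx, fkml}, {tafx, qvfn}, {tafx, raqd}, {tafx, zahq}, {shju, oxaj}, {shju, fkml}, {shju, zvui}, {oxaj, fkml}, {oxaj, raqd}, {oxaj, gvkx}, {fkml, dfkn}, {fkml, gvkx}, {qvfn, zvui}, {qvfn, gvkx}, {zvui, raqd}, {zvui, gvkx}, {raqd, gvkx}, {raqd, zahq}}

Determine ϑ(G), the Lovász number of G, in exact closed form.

N(ribv) = {qnms, qfdg, efxu, mhht, hxjo, acun, ctfc, yxzu, cskl, tafx, shju, oxaj, fkml, qvfn}, |N(ribv)| = 14.
deg(zahq) = 14; N(zahq) = {ebsf, fazf, ohlc, qfdg, efxu, zlpn, mhht, kywa, mxri, acun, ctfc, cskl, tafx, raqd}.
N(kywa) = {ebsf, fazf, ohlc, mxri, hxjo, qekn, ctfc, yxzu, tafx, shju, oxaj, qvfn, gvkx, zahq}, |N(kywa)| = 14.
deg(zvui) = 14; N(zvui) = {ebsf, qnms, fazf, ohlc, qfdg, efxu, evol, nsiv, yxzu, cskl, shju, qvfn, raqd, gvkx}.
G on 29 vertices is 14-regular; strongly regular (29,14,6,7).
The 3 distinct eigenvalues: [14.0, 2.1926, -3.1926].
Lovász (edge-transitive): ϑ = −29·(-sqrt(29)/2 - 1/2)/((14)−(-sqrt(29)/2 - 1/2)) = sqrt(29).
ϑ(G) ≈ 5.38516481.

sqrt(29)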